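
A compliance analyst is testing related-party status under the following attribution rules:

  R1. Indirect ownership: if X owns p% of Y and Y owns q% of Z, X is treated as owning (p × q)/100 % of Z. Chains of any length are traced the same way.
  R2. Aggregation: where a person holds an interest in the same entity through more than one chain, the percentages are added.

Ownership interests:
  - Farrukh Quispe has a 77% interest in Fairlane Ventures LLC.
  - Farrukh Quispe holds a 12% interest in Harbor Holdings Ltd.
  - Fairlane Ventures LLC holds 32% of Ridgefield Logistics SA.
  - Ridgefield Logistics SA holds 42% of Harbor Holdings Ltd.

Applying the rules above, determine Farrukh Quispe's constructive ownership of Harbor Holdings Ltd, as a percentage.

22.3488%

Chain via Fairlane Ventures LLC → Ridgefield Logistics SA (R1): 77% × 32% × 42% = 10.3488% of Harbor Holdings Ltd.
Direct interest in Harbor Holdings Ltd: 12%.
Aggregating (R2): 10.3488% + 12% = 22.3488%.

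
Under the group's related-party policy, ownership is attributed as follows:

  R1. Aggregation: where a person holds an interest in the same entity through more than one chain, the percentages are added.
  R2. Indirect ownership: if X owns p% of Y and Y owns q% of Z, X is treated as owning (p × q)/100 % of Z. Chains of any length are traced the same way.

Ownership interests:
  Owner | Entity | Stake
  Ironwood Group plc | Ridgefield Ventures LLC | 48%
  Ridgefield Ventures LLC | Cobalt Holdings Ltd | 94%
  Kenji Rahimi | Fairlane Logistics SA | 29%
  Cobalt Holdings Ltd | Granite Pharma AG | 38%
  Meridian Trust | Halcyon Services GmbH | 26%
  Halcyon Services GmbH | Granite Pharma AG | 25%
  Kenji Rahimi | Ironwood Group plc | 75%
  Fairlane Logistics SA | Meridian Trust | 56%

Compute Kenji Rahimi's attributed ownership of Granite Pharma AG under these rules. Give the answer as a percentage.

13.9148%

Chain via Ironwood Group plc → Ridgefield Ventures LLC → Cobalt Holdings Ltd (R2): 75% × 48% × 94% × 38% = 12.8592% of Granite Pharma AG.
Chain via Fairlane Logistics SA → Meridian Trust → Halcyon Services GmbH (R2): 29% × 56% × 26% × 25% = 1.0556% of Granite Pharma AG.
Aggregating (R1): 12.8592% + 1.0556% = 13.9148%.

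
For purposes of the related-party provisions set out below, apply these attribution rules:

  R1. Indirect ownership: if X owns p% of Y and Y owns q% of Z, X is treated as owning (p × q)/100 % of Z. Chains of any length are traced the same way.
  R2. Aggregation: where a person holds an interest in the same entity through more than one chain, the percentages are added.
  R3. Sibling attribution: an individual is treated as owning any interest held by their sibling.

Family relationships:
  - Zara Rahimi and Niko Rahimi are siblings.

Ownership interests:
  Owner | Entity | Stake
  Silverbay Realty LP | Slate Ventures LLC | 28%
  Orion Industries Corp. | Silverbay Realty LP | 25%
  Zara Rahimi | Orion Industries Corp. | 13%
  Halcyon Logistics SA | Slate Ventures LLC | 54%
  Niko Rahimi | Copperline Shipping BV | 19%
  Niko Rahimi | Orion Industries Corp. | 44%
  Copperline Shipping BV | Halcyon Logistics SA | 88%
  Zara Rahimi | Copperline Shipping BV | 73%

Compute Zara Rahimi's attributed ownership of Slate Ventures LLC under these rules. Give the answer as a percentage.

47.7084%

By sibling attribution (R3), Zara Rahimi is treated as also owning Niko Rahimi's interest in Copperline Shipping BV, giving 73% + 19% = 92%.
By sibling attribution (R3), Zara Rahimi is treated as also owning Niko Rahimi's interest in Orion Industries Corp, giving 13% + 44% = 57%.
Chain via Copperline Shipping BV → Halcyon Logistics SA (R1): 92% × 88% × 54% = 43.7184% of Slate Ventures LLC.
Chain via Orion Industries Corp. → Silverbay Realty LP (R1): 57% × 25% × 28% = 3.99% of Slate Ventures LLC.
Aggregating (R2): 43.7184% + 3.99% = 47.7084%.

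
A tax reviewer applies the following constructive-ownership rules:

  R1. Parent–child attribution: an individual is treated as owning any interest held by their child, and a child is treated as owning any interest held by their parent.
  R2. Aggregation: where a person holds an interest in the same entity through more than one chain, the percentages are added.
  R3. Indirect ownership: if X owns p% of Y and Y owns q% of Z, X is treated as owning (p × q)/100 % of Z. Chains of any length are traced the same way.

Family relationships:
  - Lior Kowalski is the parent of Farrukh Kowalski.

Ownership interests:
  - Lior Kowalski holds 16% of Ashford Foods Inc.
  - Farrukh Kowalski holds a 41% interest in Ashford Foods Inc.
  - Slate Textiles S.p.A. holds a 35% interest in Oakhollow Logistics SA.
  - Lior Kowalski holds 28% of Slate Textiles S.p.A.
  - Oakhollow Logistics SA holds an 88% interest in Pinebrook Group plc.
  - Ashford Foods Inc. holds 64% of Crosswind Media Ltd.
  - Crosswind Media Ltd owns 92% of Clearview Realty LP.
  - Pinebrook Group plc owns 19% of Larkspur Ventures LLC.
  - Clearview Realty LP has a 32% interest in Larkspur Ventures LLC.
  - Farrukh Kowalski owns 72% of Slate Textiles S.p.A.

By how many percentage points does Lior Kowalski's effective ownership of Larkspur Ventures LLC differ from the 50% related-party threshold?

33.408288

By parent–child attribution (R1), Lior Kowalski is treated as also owning Farrukh Kowalski's interest in Ashford Foods Inc, giving 16% + 41% = 57%.
By parent–child attribution (R1), Lior Kowalski is treated as also owning Farrukh Kowalski's interest in Slate Textiles S.p.A, giving 28% + 72% = 100%.
Chain via Ashford Foods Inc. → Crosswind Media Ltd → Clearview Realty LP (R3): 57% × 64% × 92% × 32% = 10.739712% of Larkspur Ventures LLC.
Chain via Slate Textiles S.p.A. → Oakhollow Logistics SA → Pinebrook Group plc (R3): 100% × 35% × 88% × 19% = 5.852% of Larkspur Ventures LLC.
Aggregating (R2): 10.739712% + 5.852% = 16.591712%.
16.591712% falls short of the 50% threshold by 33.408288 percentage points.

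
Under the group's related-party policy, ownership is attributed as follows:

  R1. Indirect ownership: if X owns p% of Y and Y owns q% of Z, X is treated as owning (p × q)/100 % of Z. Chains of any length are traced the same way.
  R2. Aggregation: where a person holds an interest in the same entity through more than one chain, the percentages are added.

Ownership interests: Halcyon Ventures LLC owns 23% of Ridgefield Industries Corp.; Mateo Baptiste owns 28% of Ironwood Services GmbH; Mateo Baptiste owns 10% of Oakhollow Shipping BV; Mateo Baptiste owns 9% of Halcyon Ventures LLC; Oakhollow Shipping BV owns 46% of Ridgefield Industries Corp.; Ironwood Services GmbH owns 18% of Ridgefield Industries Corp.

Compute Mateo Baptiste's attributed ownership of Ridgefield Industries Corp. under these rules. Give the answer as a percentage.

Chain via Halcyon Ventures LLC (R1): 9% × 23% = 2.07% of Ridgefield Industries Corp.
Chain via Ironwood Services GmbH (R1): 28% × 18% = 5.04% of Ridgefield Industries Corp.
Chain via Oakhollow Shipping BV (R1): 10% × 46% = 4.6% of Ridgefield Industries Corp.
Aggregating (R2): 2.07% + 5.04% + 4.6% = 11.71%.

11.71%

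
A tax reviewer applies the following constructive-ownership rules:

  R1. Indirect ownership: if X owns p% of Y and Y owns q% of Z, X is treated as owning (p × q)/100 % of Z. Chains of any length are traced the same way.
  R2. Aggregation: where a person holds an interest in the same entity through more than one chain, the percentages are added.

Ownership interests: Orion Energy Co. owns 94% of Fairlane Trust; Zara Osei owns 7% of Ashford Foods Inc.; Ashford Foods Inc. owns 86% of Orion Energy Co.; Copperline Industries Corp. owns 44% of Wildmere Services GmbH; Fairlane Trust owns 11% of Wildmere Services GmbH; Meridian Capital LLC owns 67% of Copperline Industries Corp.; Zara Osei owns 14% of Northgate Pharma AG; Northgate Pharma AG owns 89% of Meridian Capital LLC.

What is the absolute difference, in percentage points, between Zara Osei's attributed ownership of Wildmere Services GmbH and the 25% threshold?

Chain via Ashford Foods Inc. → Orion Energy Co. → Fairlane Trust (R1): 7% × 86% × 94% × 11% = 0.622468% of Wildmere Services GmbH.
Chain via Northgate Pharma AG → Meridian Capital LLC → Copperline Industries Corp. (R1): 14% × 89% × 67% × 44% = 3.673208% of Wildmere Services GmbH.
Aggregating (R2): 0.622468% + 3.673208% = 4.295676%.
4.295676% falls short of the 25% threshold by 20.704324 percentage points.

20.704324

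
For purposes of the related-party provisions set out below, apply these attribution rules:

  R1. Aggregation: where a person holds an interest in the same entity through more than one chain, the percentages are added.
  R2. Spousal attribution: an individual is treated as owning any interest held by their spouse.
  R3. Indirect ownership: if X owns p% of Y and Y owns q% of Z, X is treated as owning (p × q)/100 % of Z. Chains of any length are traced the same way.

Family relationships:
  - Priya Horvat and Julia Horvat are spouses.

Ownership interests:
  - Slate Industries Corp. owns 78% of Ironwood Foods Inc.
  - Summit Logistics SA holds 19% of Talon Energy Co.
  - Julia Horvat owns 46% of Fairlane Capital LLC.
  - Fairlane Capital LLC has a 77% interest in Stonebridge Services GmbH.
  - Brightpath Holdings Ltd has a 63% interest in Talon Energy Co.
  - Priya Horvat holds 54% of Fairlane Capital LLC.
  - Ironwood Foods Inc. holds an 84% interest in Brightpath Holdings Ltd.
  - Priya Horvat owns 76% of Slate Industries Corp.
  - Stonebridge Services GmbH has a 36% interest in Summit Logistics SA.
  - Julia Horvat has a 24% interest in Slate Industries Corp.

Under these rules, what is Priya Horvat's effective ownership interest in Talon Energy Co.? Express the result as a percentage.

46.5444%

By spousal attribution (R2), Priya Horvat is treated as also owning Julia Horvat's interest in Slate Industries Corp, giving 76% + 24% = 100%.
By spousal attribution (R2), Priya Horvat is treated as also owning Julia Horvat's interest in Fairlane Capital LLC, giving 54% + 46% = 100%.
Chain via Slate Industries Corp. → Ironwood Foods Inc. → Brightpath Holdings Ltd (R3): 100% × 78% × 84% × 63% = 41.2776% of Talon Energy Co.
Chain via Fairlane Capital LLC → Stonebridge Services GmbH → Summit Logistics SA (R3): 100% × 77% × 36% × 19% = 5.2668% of Talon Energy Co.
Aggregating (R1): 41.2776% + 5.2668% = 46.5444%.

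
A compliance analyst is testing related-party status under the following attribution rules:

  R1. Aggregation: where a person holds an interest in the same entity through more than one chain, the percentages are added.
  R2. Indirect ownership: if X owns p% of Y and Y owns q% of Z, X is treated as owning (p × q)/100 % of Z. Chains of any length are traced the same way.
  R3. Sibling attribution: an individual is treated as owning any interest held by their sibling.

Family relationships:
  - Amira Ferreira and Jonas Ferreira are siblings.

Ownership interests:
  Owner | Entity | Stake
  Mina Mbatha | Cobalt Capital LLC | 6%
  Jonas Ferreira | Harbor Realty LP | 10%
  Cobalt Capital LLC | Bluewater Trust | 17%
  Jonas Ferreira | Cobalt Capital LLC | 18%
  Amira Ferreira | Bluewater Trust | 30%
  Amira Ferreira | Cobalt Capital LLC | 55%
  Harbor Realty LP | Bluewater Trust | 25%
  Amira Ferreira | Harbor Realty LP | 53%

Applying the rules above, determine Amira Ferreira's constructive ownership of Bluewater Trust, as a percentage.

58.16%

By sibling attribution (R3), Amira Ferreira is treated as also owning Jonas Ferreira's interest in Cobalt Capital LLC, giving 55% + 18% = 73%.
By sibling attribution (R3), Amira Ferreira is treated as also owning Jonas Ferreira's interest in Harbor Realty LP, giving 53% + 10% = 63%.
Chain via Cobalt Capital LLC (R2): 73% × 17% = 12.41% of Bluewater Trust.
Chain via Harbor Realty LP (R2): 63% × 25% = 15.75% of Bluewater Trust.
Direct interest in Bluewater Trust: 30%.
Aggregating (R1): 12.41% + 15.75% + 30% = 58.16%.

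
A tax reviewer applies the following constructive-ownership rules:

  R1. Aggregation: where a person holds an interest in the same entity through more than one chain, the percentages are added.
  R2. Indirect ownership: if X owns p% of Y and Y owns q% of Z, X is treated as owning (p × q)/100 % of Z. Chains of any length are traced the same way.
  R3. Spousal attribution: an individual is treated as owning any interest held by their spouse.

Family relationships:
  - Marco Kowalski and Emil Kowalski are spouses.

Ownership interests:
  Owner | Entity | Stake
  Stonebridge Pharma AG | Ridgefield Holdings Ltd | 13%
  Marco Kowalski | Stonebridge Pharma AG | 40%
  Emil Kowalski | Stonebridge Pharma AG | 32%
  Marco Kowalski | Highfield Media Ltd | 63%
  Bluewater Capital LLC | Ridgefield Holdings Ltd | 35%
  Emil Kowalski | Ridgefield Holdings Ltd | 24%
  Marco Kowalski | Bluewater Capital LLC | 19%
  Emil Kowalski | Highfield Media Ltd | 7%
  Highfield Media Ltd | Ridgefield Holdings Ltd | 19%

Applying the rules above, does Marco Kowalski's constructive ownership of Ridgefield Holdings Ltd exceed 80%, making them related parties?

By spousal attribution (R3), Marco Kowalski is treated as also owning Emil Kowalski's interest in Stonebridge Pharma AG, giving 40% + 32% = 72%.
By spousal attribution (R3), Marco Kowalski is treated as also owning Emil Kowalski's interest in Highfield Media Ltd, giving 63% + 7% = 70%.
By spousal attribution (R3), Marco Kowalski is treated as owning Emil Kowalski's 24% interest in Ridgefield Holdings Ltd.
Chain via Stonebridge Pharma AG (R2): 72% × 13% = 9.36% of Ridgefield Holdings Ltd.
Chain via Bluewater Capital LLC (R2): 19% × 35% = 6.65% of Ridgefield Holdings Ltd.
Chain via Highfield Media Ltd (R2): 70% × 19% = 13.3% of Ridgefield Holdings Ltd.
Direct interest in Ridgefield Holdings Ltd: 24%.
Aggregating (R1): 9.36% + 6.65% + 13.3% + 24% = 53.31%.
53.31% does not exceed the 80% threshold, so Marco is not a related party to Ridgefield Holdings Ltd.

No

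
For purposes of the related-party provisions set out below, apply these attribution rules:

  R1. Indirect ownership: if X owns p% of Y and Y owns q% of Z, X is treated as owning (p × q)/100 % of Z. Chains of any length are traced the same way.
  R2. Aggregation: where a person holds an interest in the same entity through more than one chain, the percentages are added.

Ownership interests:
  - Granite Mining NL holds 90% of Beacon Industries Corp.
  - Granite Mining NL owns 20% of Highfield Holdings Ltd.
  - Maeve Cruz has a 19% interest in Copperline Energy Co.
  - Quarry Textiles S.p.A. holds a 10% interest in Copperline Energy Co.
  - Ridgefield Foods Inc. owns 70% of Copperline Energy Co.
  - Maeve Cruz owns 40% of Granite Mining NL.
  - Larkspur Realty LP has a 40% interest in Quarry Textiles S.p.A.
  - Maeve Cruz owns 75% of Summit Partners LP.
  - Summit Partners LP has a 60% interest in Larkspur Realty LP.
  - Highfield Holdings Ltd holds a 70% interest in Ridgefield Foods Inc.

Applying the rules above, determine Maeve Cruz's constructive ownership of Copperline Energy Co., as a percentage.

Chain via Granite Mining NL → Highfield Holdings Ltd → Ridgefield Foods Inc. (R1): 40% × 20% × 70% × 70% = 3.92% of Copperline Energy Co.
Chain via Summit Partners LP → Larkspur Realty LP → Quarry Textiles S.p.A. (R1): 75% × 60% × 40% × 10% = 1.8% of Copperline Energy Co.
Direct interest in Copperline Energy Co: 19%.
Aggregating (R2): 3.92% + 1.8% + 19% = 24.72%.

24.72%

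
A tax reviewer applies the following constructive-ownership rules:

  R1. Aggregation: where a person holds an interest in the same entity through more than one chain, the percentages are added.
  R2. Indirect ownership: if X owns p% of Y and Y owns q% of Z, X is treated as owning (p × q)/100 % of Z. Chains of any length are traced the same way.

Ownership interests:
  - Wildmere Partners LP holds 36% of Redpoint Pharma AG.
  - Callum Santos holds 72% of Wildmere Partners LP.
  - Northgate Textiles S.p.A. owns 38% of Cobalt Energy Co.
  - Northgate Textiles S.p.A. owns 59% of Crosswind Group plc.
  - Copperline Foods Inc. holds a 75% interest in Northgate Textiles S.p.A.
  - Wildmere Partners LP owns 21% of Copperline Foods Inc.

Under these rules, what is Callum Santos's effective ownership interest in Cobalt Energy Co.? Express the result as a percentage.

4.3092%

Chain via Wildmere Partners LP → Copperline Foods Inc. → Northgate Textiles S.p.A. (R2): 72% × 21% × 75% × 38% = 4.3092% of Cobalt Energy Co.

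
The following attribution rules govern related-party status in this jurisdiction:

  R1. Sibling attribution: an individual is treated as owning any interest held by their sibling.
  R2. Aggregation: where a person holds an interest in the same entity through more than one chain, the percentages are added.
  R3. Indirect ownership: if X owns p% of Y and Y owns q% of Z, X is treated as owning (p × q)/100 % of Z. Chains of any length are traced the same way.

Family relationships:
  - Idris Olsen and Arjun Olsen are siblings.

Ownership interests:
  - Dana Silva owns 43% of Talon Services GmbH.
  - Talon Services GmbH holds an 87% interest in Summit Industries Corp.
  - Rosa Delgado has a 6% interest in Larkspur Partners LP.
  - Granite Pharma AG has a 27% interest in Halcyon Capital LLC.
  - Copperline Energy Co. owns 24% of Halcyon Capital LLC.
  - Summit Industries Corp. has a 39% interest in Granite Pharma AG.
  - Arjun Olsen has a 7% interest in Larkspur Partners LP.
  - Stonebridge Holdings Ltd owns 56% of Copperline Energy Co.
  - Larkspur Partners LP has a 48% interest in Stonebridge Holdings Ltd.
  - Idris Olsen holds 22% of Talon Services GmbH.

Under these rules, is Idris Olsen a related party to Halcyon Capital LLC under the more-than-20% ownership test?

By sibling attribution (R1), Idris Olsen is treated as owning Arjun Olsen's 7% interest in Larkspur Partners LP.
Chain via Talon Services GmbH → Summit Industries Corp. → Granite Pharma AG (R3): 22% × 87% × 39% × 27% = 2.015442% of Halcyon Capital LLC.
Chain via Larkspur Partners LP → Stonebridge Holdings Ltd → Copperline Energy Co. (R3): 7% × 48% × 56% × 24% = 0.451584% of Halcyon Capital LLC.
Aggregating (R2): 2.015442% + 0.451584% = 2.467026%.
2.467026% does not exceed the 20% threshold, so Idris is not a related party to Halcyon Capital LLC.

No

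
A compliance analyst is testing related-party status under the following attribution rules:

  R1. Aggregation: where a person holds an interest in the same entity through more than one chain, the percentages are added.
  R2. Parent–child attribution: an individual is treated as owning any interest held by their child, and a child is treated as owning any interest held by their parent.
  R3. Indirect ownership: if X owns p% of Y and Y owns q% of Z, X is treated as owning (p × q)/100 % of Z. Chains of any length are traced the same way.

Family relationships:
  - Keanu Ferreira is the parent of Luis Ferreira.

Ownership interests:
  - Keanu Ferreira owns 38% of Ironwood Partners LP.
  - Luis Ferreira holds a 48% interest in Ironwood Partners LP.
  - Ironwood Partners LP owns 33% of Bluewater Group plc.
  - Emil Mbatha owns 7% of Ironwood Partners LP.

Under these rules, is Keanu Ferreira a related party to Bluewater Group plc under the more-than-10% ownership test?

Yes

By parent–child attribution (R2), Keanu Ferreira is treated as also owning Luis Ferreira's interest in Ironwood Partners LP, giving 38% + 48% = 86%.
Chain via Ironwood Partners LP (R3): 86% × 33% = 28.38% of Bluewater Group plc.
28.38% exceeds the 10% threshold, so Keanu is a related party to Bluewater Group plc.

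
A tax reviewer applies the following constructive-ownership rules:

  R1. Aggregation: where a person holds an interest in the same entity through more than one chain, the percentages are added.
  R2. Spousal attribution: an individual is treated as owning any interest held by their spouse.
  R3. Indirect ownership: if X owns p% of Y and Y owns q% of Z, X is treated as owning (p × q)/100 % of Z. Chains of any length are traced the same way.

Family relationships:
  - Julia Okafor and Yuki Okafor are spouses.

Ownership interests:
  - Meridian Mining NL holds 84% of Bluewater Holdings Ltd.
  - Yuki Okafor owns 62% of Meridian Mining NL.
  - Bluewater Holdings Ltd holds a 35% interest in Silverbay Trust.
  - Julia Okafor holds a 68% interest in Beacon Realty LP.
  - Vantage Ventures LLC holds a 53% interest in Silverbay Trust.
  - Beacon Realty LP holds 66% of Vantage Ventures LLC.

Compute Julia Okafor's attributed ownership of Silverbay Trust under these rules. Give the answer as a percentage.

By spousal attribution (R2), Julia Okafor is treated as owning Yuki Okafor's 62% interest in Meridian Mining NL.
Chain via Beacon Realty LP → Vantage Ventures LLC (R3): 68% × 66% × 53% = 23.7864% of Silverbay Trust.
Chain via Meridian Mining NL → Bluewater Holdings Ltd (R3): 62% × 84% × 35% = 18.228% of Silverbay Trust.
Aggregating (R1): 23.7864% + 18.228% = 42.0144%.

42.0144%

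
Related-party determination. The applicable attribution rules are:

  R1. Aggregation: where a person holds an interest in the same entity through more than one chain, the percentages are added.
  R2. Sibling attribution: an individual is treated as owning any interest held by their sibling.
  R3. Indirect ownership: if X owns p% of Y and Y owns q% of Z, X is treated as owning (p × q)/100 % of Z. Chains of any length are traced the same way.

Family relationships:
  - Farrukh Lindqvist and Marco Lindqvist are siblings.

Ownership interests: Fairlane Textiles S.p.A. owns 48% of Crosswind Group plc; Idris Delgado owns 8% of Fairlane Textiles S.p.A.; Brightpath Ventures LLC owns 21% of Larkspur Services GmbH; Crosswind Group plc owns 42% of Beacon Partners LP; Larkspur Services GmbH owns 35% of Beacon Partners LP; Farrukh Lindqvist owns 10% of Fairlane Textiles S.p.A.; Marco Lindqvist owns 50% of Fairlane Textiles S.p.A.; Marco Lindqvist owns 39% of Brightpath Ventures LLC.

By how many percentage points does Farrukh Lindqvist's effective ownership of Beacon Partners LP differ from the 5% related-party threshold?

By sibling attribution (R2), Farrukh Lindqvist is treated as also owning Marco Lindqvist's interest in Fairlane Textiles S.p.A, giving 10% + 50% = 60%.
By sibling attribution (R2), Farrukh Lindqvist is treated as owning Marco Lindqvist's 39% interest in Brightpath Ventures LLC.
Chain via Fairlane Textiles S.p.A. → Crosswind Group plc (R3): 60% × 48% × 42% = 12.096% of Beacon Partners LP.
Chain via Brightpath Ventures LLC → Larkspur Services GmbH (R3): 39% × 21% × 35% = 2.8665% of Beacon Partners LP.
Aggregating (R1): 12.096% + 2.8665% = 14.9625%.
14.9625% exceeds the 5% threshold by 9.9625 percentage points.

9.9625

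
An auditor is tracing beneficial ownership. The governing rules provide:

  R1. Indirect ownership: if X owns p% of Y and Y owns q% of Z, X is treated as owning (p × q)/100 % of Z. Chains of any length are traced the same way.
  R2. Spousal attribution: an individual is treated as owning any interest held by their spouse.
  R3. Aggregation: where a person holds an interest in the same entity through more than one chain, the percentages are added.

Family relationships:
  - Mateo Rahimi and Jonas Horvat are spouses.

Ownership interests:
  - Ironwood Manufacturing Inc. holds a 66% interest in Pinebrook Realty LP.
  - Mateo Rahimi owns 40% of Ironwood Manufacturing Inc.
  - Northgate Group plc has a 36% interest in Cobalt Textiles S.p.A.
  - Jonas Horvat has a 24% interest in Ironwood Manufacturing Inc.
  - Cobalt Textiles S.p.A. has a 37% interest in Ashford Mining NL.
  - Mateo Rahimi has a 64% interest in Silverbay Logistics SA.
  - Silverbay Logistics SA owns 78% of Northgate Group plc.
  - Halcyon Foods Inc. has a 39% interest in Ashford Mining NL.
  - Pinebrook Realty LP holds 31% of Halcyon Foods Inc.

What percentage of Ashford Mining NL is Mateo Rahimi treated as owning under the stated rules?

By spousal attribution (R2), Mateo Rahimi is treated as also owning Jonas Horvat's interest in Ironwood Manufacturing Inc, giving 40% + 24% = 64%.
Chain via Ironwood Manufacturing Inc. → Pinebrook Realty LP → Halcyon Foods Inc. (R1): 64% × 66% × 31% × 39% = 5.106816% of Ashford Mining NL.
Chain via Silverbay Logistics SA → Northgate Group plc → Cobalt Textiles S.p.A. (R1): 64% × 78% × 36% × 37% = 6.649344% of Ashford Mining NL.
Aggregating (R3): 5.106816% + 6.649344% = 11.75616%.

11.75616%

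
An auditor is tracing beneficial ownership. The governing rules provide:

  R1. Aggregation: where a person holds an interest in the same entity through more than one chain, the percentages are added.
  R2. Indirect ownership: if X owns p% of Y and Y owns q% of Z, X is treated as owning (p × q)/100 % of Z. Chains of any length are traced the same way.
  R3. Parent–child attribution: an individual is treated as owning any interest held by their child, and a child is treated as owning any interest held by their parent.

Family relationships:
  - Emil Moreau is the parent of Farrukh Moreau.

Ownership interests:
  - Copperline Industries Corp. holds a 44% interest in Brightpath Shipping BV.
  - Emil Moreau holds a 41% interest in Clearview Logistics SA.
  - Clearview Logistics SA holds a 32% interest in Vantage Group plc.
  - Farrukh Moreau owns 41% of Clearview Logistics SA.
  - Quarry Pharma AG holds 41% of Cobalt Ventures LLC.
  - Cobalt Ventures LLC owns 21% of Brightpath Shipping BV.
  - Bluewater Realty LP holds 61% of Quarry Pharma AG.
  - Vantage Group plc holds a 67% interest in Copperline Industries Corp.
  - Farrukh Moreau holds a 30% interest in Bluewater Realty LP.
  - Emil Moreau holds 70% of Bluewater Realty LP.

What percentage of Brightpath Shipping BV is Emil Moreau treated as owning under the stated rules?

12.987652%

By parent–child attribution (R3), Emil Moreau is treated as also owning Farrukh Moreau's interest in Bluewater Realty LP, giving 70% + 30% = 100%.
By parent–child attribution (R3), Emil Moreau is treated as also owning Farrukh Moreau's interest in Clearview Logistics SA, giving 41% + 41% = 82%.
Chain via Bluewater Realty LP → Quarry Pharma AG → Cobalt Ventures LLC (R2): 100% × 61% × 41% × 21% = 5.2521% of Brightpath Shipping BV.
Chain via Clearview Logistics SA → Vantage Group plc → Copperline Industries Corp. (R2): 82% × 32% × 67% × 44% = 7.735552% of Brightpath Shipping BV.
Aggregating (R1): 5.2521% + 7.735552% = 12.987652%.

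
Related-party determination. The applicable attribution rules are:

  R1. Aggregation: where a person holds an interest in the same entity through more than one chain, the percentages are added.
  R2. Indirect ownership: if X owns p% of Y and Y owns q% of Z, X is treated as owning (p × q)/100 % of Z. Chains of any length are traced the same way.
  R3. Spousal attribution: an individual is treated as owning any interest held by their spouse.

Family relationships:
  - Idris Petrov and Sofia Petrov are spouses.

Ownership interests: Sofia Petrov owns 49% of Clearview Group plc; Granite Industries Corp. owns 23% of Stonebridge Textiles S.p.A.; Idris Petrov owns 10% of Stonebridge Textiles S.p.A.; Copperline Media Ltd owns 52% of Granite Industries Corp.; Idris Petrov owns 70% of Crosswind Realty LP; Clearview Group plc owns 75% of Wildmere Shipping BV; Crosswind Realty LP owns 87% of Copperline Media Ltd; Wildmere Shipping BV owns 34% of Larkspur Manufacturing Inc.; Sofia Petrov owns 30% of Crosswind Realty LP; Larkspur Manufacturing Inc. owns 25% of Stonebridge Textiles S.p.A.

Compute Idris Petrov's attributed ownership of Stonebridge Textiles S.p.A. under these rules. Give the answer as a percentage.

23.52895%

By spousal attribution (R3), Idris Petrov is treated as also owning Sofia Petrov's interest in Crosswind Realty LP, giving 70% + 30% = 100%.
By spousal attribution (R3), Idris Petrov is treated as owning Sofia Petrov's 49% interest in Clearview Group plc.
Chain via Crosswind Realty LP → Copperline Media Ltd → Granite Industries Corp. (R2): 100% × 87% × 52% × 23% = 10.4052% of Stonebridge Textiles S.p.A.
Direct interest in Stonebridge Textiles S.p.A: 10%.
Chain via Clearview Group plc → Wildmere Shipping BV → Larkspur Manufacturing Inc. (R2): 49% × 75% × 34% × 25% = 3.12375% of Stonebridge Textiles S.p.A.
Aggregating (R1): 10.4052% + 10% + 3.12375% = 23.52895%.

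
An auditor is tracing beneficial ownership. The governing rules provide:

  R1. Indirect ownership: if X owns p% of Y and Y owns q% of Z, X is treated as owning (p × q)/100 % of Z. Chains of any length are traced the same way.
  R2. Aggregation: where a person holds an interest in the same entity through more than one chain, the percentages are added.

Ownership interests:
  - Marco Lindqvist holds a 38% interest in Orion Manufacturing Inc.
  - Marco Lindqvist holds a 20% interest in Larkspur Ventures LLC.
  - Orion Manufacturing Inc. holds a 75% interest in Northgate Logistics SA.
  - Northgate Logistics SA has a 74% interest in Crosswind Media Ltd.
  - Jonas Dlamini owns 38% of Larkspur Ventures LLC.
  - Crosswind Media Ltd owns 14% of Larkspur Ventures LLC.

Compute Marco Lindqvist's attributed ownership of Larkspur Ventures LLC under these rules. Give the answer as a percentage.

Chain via Orion Manufacturing Inc. → Northgate Logistics SA → Crosswind Media Ltd (R1): 38% × 75% × 74% × 14% = 2.9526% of Larkspur Ventures LLC.
Direct interest in Larkspur Ventures LLC: 20%.
Aggregating (R2): 2.9526% + 20% = 22.9526%.

22.9526%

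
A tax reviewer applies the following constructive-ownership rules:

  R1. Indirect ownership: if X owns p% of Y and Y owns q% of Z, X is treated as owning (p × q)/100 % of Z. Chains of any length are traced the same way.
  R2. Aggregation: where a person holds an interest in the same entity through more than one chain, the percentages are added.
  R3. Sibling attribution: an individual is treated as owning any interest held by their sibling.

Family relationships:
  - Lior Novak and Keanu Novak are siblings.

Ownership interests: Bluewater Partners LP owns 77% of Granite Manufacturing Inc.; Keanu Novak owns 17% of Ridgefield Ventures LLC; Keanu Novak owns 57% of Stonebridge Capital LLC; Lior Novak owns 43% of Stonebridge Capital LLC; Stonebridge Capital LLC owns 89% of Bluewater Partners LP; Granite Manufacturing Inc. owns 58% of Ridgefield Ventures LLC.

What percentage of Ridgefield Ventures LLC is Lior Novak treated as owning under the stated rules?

56.7474%

By sibling attribution (R3), Lior Novak is treated as also owning Keanu Novak's interest in Stonebridge Capital LLC, giving 43% + 57% = 100%.
By sibling attribution (R3), Lior Novak is treated as owning Keanu Novak's 17% interest in Ridgefield Ventures LLC.
Chain via Stonebridge Capital LLC → Bluewater Partners LP → Granite Manufacturing Inc. (R1): 100% × 89% × 77% × 58% = 39.7474% of Ridgefield Ventures LLC.
Direct interest in Ridgefield Ventures LLC: 17%.
Aggregating (R2): 39.7474% + 17% = 56.7474%.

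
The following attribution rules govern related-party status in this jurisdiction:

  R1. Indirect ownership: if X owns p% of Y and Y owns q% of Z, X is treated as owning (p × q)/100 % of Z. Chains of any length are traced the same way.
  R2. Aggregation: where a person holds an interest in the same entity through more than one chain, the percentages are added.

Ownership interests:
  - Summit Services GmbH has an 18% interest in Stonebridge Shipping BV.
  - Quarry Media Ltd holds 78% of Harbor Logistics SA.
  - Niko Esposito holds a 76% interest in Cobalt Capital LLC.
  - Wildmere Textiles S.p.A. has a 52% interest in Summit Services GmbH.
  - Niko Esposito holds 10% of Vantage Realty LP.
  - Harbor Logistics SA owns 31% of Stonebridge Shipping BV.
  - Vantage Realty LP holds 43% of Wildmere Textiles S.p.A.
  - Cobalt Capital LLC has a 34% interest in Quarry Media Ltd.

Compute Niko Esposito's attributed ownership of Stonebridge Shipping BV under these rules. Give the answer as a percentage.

6.650592%

Chain via Vantage Realty LP → Wildmere Textiles S.p.A. → Summit Services GmbH (R1): 10% × 43% × 52% × 18% = 0.40248% of Stonebridge Shipping BV.
Chain via Cobalt Capital LLC → Quarry Media Ltd → Harbor Logistics SA (R1): 76% × 34% × 78% × 31% = 6.248112% of Stonebridge Shipping BV.
Aggregating (R2): 0.40248% + 6.248112% = 6.650592%.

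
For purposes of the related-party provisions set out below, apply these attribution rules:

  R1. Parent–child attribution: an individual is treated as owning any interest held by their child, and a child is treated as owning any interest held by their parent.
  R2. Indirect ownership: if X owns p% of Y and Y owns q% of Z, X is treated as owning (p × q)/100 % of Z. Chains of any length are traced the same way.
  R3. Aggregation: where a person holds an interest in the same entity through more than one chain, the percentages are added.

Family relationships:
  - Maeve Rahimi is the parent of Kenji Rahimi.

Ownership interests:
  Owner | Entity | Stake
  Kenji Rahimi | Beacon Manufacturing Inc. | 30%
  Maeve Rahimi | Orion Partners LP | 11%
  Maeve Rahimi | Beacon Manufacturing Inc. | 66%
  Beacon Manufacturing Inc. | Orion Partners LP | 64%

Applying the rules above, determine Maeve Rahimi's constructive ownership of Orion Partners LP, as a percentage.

By parent–child attribution (R1), Maeve Rahimi is treated as also owning Kenji Rahimi's interest in Beacon Manufacturing Inc, giving 66% + 30% = 96%.
Chain via Beacon Manufacturing Inc. (R2): 96% × 64% = 61.44% of Orion Partners LP.
Direct interest in Orion Partners LP: 11%.
Aggregating (R3): 61.44% + 11% = 72.44%.

72.44%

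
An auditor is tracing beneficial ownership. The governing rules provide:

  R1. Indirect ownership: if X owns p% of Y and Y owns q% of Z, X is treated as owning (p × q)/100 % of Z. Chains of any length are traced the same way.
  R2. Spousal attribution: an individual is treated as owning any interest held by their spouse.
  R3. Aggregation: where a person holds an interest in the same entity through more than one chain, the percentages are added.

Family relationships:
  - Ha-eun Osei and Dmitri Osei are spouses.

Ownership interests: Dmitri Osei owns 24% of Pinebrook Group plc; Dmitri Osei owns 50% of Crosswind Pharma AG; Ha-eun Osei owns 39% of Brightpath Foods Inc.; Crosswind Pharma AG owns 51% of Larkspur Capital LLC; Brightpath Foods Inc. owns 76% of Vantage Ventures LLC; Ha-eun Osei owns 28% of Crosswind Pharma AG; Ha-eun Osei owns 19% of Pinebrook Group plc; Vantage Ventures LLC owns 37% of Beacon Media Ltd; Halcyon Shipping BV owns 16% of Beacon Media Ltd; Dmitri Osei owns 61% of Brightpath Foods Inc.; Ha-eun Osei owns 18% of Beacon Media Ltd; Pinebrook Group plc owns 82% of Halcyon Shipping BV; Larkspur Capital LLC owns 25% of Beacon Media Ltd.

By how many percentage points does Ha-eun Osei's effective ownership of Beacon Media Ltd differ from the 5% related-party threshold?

By spousal attribution (R2), Ha-eun Osei is treated as also owning Dmitri Osei's interest in Brightpath Foods Inc, giving 39% + 61% = 100%.
By spousal attribution (R2), Ha-eun Osei is treated as also owning Dmitri Osei's interest in Crosswind Pharma AG, giving 28% + 50% = 78%.
By spousal attribution (R2), Ha-eun Osei is treated as also owning Dmitri Osei's interest in Pinebrook Group plc, giving 19% + 24% = 43%.
Chain via Brightpath Foods Inc. → Vantage Ventures LLC (R1): 100% × 76% × 37% = 28.12% of Beacon Media Ltd.
Chain via Crosswind Pharma AG → Larkspur Capital LLC (R1): 78% × 51% × 25% = 9.945% of Beacon Media Ltd.
Chain via Pinebrook Group plc → Halcyon Shipping BV (R1): 43% × 82% × 16% = 5.6416% of Beacon Media Ltd.
Direct interest in Beacon Media Ltd: 18%.
Aggregating (R3): 28.12% + 9.945% + 5.6416% + 18% = 61.7066%.
61.7066% exceeds the 5% threshold by 56.7066 percentage points.

56.7066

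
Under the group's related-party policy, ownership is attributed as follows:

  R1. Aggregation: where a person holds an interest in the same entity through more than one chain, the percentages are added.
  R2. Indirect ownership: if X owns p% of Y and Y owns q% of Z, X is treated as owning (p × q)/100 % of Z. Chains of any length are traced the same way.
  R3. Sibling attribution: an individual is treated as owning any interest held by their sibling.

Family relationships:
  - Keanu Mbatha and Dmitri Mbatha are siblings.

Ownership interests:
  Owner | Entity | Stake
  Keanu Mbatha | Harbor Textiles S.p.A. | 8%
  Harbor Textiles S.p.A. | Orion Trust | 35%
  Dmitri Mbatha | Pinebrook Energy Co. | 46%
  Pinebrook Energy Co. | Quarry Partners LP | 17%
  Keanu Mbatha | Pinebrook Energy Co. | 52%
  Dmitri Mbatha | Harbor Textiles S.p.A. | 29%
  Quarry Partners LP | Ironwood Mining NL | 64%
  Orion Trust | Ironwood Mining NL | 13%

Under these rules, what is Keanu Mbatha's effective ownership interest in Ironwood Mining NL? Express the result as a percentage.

12.3459%

By sibling attribution (R3), Keanu Mbatha is treated as also owning Dmitri Mbatha's interest in Harbor Textiles S.p.A, giving 8% + 29% = 37%.
By sibling attribution (R3), Keanu Mbatha is treated as also owning Dmitri Mbatha's interest in Pinebrook Energy Co, giving 52% + 46% = 98%.
Chain via Harbor Textiles S.p.A. → Orion Trust (R2): 37% × 35% × 13% = 1.6835% of Ironwood Mining NL.
Chain via Pinebrook Energy Co. → Quarry Partners LP (R2): 98% × 17% × 64% = 10.6624% of Ironwood Mining NL.
Aggregating (R1): 1.6835% + 10.6624% = 12.3459%.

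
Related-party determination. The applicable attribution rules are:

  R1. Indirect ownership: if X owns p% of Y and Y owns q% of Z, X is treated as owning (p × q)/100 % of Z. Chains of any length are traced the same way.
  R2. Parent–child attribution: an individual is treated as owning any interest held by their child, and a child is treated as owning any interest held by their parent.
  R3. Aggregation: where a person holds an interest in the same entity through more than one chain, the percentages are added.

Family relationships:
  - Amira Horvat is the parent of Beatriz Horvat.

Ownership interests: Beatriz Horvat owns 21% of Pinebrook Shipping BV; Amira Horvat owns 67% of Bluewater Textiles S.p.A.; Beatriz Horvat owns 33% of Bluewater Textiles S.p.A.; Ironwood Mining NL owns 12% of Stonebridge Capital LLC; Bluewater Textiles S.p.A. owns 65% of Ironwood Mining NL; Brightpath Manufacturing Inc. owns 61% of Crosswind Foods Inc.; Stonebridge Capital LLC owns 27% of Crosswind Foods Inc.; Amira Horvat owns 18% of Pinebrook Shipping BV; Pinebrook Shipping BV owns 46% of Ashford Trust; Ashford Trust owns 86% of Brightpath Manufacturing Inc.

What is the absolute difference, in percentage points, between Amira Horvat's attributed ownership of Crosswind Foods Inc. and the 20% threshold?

By parent–child attribution (R2), Amira Horvat is treated as also owning Beatriz Horvat's interest in Pinebrook Shipping BV, giving 18% + 21% = 39%.
By parent–child attribution (R2), Amira Horvat is treated as also owning Beatriz Horvat's interest in Bluewater Textiles S.p.A, giving 67% + 33% = 100%.
Chain via Pinebrook Shipping BV → Ashford Trust → Brightpath Manufacturing Inc. (R1): 39% × 46% × 86% × 61% = 9.411324% of Crosswind Foods Inc.
Chain via Bluewater Textiles S.p.A. → Ironwood Mining NL → Stonebridge Capital LLC (R1): 100% × 65% × 12% × 27% = 2.106% of Crosswind Foods Inc.
Aggregating (R3): 9.411324% + 2.106% = 11.517324%.
11.517324% falls short of the 20% threshold by 8.482676 percentage points.

8.482676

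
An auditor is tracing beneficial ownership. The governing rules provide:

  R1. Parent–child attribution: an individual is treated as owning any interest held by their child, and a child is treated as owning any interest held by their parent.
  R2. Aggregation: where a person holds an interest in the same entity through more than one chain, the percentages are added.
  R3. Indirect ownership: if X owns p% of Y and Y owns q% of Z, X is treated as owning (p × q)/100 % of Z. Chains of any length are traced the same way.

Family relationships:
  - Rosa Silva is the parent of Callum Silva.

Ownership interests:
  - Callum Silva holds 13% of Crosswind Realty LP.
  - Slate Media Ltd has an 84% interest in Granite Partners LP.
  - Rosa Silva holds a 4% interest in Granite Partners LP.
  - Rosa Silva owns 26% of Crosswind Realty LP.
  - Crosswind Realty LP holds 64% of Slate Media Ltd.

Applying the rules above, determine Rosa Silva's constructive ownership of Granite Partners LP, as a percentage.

By parent–child attribution (R1), Rosa Silva is treated as also owning Callum Silva's interest in Crosswind Realty LP, giving 26% + 13% = 39%.
Chain via Crosswind Realty LP → Slate Media Ltd (R3): 39% × 64% × 84% = 20.9664% of Granite Partners LP.
Direct interest in Granite Partners LP: 4%.
Aggregating (R2): 20.9664% + 4% = 24.9664%.

24.9664%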